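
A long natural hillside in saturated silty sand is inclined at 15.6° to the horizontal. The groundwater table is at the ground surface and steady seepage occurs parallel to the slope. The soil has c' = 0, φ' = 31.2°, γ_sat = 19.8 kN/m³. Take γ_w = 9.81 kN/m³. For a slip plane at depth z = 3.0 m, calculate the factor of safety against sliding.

With seepage parallel to the slope and the water table at the surface, the effective normal stress on the slip plane uses the buoyant unit weight γ' = γ_sat − γ_w while the driving shear stress uses γ_sat:
FS = [c' + γ' z cos²β tanφ'] / [γ_sat z sinβ cosβ]
(For c' = 0 this reduces to FS = (γ'/γ_sat)·tanφ'/tanβ.)
γ' = 19.8 − 9.81 = 9.99 kN/m³
Numerator = 0.0 + 9.99·3.0·cos²15.6°·tan31.2° = 0.0 + 9.99·3.0·0.9277·0.6056 = 16.838 kPa
Denominator = 19.8·3.0·sin15.6°·cos15.6° = 19.8·3.0·0.2689·0.9632 = 15.385 kPa
FS = 16.838 / 15.385 = 1.094

FS = 1.09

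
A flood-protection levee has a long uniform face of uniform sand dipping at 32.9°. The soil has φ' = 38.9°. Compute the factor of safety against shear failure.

For a dry cohesionless infinite slope the factor of safety is FS = tanφ' / tanβ.
FS = tan38.9° / tan32.9° = 0.8069 / 0.6469 = 1.247

FS = 1.25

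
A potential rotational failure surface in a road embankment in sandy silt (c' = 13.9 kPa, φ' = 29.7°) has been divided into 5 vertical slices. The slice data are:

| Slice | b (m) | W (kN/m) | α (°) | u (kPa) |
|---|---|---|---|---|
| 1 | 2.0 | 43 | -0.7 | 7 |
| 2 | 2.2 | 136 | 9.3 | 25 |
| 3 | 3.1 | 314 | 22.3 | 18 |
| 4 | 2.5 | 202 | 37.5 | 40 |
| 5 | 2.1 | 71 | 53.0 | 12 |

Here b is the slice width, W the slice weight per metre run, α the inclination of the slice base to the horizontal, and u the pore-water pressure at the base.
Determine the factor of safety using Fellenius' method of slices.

Ordinary method of slices: FS = Σ[c'·Δl_i + (W_i cosα_i − u_i·Δl_i)·tanφ'] / Σ W_i sinα_i, with Δl_i = b_i / cosα_i.
Slice 1: Δl = 2.0/cos(-0.7°) = 2.000 m; N'_1 = 43·cos(-0.7°) − 7·2.000 = 29.0; c'Δl = 27.80; W sinα = -0.5
Slice 2: Δl = 2.2/cos9.3° = 2.229 m; N'_2 = 136·cos9.3° − 25·2.229 = 78.5; c'Δl = 30.99; W sinα = 22.0
Slice 3: Δl = 3.1/cos22.3° = 3.351 m; N'_3 = 314·cos22.3° − 18·3.351 = 230.2; c'Δl = 46.57; W sinα = 119.1
Slice 4: Δl = 2.5/cos37.5° = 3.151 m; N'_4 = 202·cos37.5° − 40·3.151 = 34.2; c'Δl = 43.80; W sinα = 123.0
Slice 5: Δl = 2.1/cos53.0° = 3.489 m; N'_5 = 71·cos53.0° − 12·3.489 = 0.9; c'Δl = 48.50; W sinα = 56.7
Σc'Δl = 197.7 kN/m; ΣN' = 372.7 kN/m; ΣW sinα = 320.3 kN/m
Resisting = 197.7 + 372.7·tan29.7° = 197.7 + 212.6 = 410.3 kN/m
FS = 410.3 / 320.3 = 1.281

FS = 1.28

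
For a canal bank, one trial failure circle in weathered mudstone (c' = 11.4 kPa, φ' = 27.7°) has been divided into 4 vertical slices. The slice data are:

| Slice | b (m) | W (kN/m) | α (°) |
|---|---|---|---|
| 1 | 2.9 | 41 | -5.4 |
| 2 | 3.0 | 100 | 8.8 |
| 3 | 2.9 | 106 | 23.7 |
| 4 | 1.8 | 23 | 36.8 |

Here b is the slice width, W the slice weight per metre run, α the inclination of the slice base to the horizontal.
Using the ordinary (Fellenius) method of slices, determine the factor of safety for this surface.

FS = 3.88

Ordinary method of slices: FS = Σ[c'·Δl_i + (W_i cosα_i)·tanφ'] / Σ W_i sinα_i, with Δl_i = b_i / cosα_i.
Slice 1: Δl = 2.9/cos(-5.4°) = 2.913 m; N'_1 = 41·cos(-5.4°) = 40.8; c'Δl = 33.21; W sinα = -3.9
Slice 2: Δl = 3.0/cos8.8° = 3.036 m; N'_2 = 100·cos8.8° = 98.8; c'Δl = 34.61; W sinα = 15.3
Slice 3: Δl = 2.9/cos23.7° = 3.167 m; N'_3 = 106·cos23.7° = 97.1; c'Δl = 36.11; W sinα = 42.6
Slice 4: Δl = 1.8/cos36.8° = 2.248 m; N'_4 = 23·cos36.8° = 18.4; c'Δl = 25.63; W sinα = 13.8
Σc'Δl = 129.5 kN/m; ΣN' = 255.1 kN/m; ΣW sinα = 67.8 kN/m
Resisting = 129.5 + 255.1·tan27.7° = 129.5 + 133.9 = 263.5 kN/m
FS = 263.5 / 67.8 = 3.885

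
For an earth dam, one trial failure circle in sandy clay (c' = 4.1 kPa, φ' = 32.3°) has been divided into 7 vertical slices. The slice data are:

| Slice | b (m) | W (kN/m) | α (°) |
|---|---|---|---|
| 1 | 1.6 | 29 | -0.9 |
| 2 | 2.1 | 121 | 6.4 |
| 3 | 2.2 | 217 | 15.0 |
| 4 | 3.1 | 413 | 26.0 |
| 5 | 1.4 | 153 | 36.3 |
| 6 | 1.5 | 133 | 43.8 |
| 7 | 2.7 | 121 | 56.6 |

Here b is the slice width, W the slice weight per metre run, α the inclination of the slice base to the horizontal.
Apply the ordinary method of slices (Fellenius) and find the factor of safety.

FS = 1.34

Ordinary method of slices: FS = Σ[c'·Δl_i + (W_i cosα_i)·tanφ'] / Σ W_i sinα_i, with Δl_i = b_i / cosα_i.
Slice 1: Δl = 1.6/cos(-0.9°) = 1.600 m; N'_1 = 29·cos(-0.9°) = 29.0; c'Δl = 6.56; W sinα = -0.5
Slice 2: Δl = 2.1/cos6.4° = 2.113 m; N'_2 = 121·cos6.4° = 120.2; c'Δl = 8.66; W sinα = 13.5
Slice 3: Δl = 2.2/cos15.0° = 2.278 m; N'_3 = 217·cos15.0° = 209.6; c'Δl = 9.34; W sinα = 56.2
Slice 4: Δl = 3.1/cos26.0° = 3.449 m; N'_4 = 413·cos26.0° = 371.2; c'Δl = 14.14; W sinα = 181.0
Slice 5: Δl = 1.4/cos36.3° = 1.737 m; N'_5 = 153·cos36.3° = 123.3; c'Δl = 7.12; W sinα = 90.6
Slice 6: Δl = 1.5/cos43.8° = 2.078 m; N'_6 = 133·cos43.8° = 96.0; c'Δl = 8.52; W sinα = 92.1
Slice 7: Δl = 2.7/cos56.6° = 4.905 m; N'_7 = 121·cos56.6° = 66.6; c'Δl = 20.11; W sinα = 101.0
Σc'Δl = 74.5 kN/m; ΣN' = 1016.0 kN/m; ΣW sinα = 533.9 kN/m
Resisting = 74.5 + 1016.0·tan32.3° = 74.5 + 642.3 = 716.7 kN/m
FS = 716.7 / 533.9 = 1.342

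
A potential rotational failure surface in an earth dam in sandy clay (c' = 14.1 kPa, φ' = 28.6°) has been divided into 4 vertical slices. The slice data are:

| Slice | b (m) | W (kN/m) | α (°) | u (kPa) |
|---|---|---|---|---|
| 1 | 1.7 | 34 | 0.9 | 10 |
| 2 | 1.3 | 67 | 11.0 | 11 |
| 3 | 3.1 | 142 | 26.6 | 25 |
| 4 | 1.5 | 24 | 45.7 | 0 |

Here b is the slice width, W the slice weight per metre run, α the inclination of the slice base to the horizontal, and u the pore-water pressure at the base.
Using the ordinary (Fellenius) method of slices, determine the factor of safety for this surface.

Ordinary method of slices: FS = Σ[c'·Δl_i + (W_i cosα_i − u_i·Δl_i)·tanφ'] / Σ W_i sinα_i, with Δl_i = b_i / cosα_i.
Slice 1: Δl = 1.7/cos0.9° = 1.700 m; N'_1 = 34·cos0.9° − 10·1.700 = 17.0; c'Δl = 23.97; W sinα = 0.5
Slice 2: Δl = 1.3/cos11.0° = 1.324 m; N'_2 = 67·cos11.0° − 11·1.324 = 51.2; c'Δl = 18.67; W sinα = 12.8
Slice 3: Δl = 3.1/cos26.6° = 3.467 m; N'_3 = 142·cos26.6° − 25·3.467 = 40.3; c'Δl = 48.88; W sinα = 63.6
Slice 4: Δl = 1.5/cos45.7° = 2.148 m; N'_4 = 24·cos45.7° − 0·2.148 = 16.8; c'Δl = 30.28; W sinα = 17.2
Σc'Δl = 121.8 kN/m; ΣN' = 125.3 kN/m; ΣW sinα = 94.1 kN/m
Resisting = 121.8 + 125.3·tan28.6° = 121.8 + 68.3 = 190.1 kN/m
FS = 190.1 / 94.1 = 2.021

FS = 2.02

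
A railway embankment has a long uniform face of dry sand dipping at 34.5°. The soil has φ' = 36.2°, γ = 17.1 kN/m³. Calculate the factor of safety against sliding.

FS = 1.06

For a dry cohesionless infinite slope the factor of safety is FS = tanφ' / tanβ.
FS = tan36.2° / tan34.5° = 0.7319 / 0.6873 = 1.065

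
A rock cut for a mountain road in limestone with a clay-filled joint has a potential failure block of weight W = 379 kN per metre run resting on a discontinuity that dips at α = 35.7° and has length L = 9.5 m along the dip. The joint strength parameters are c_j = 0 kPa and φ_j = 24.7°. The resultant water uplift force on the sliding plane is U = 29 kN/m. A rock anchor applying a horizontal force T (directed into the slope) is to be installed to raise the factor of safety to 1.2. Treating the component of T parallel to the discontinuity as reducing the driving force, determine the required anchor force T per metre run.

T = 110 kN/m

Resolving forces along and normal to the sliding plane, with the horizontal anchor force T adding T·sinα to the effective normal force and T·cosα acting up the plane against the driving force:
FS = [c_jL + (W cosα − U + T sinα) tanφ_j] / [W sinα − T cosα]
Without the anchor: N' = 278.8 kN/m, driving T_d = 221.2 kN/m, resisting R = 0·9.5 + 278.8·tan24.7° = 128.2 kN/m, FS = 0.58.
Setting FS = 1.2 and solving for T:
1.2·(221.2 − T cos35.7°) = 128.2 + T sin35.7°·tan24.7°
T·(sin35.7°·tan24.7° + 1.2·cos35.7°) = 1.2·221.2 − 128.2
T·(0.5835·0.4599 + 1.2·0.8121) = 265.4 − 128.2 = 137.2
T·1.2429 = 137.2
T = 110.4 kN/m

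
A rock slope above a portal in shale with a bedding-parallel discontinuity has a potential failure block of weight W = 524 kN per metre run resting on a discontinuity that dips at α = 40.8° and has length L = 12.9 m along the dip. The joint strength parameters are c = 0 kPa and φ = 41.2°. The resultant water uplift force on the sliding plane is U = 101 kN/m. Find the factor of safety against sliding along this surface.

FS = 0.76

Resolving the block weight along and normal to the plane and applying the Mohr–Coulomb strength on the joint:
N' = W cosα − U = 524·cos40.8° − 101 = 295.7 kN/m
Driving force T = W sinα = 524·sin40.8° = 342.4 kN/m
Resisting force R = c·L + N'·tanφ = 0·12.9 + 295.7·tan41.2° = 0.0 + 258.8 = 258.8 kN/m
FS = R / T = 258.8 / 342.4 = 0.756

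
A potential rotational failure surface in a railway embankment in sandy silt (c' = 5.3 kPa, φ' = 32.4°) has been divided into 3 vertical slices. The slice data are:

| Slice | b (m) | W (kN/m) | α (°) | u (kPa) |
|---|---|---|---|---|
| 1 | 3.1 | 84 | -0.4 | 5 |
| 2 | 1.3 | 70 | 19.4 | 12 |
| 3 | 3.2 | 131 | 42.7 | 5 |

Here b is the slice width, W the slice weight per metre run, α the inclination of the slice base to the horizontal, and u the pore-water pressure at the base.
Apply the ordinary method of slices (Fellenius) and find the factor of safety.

FS = 1.52

Ordinary method of slices: FS = Σ[c'·Δl_i + (W_i cosα_i − u_i·Δl_i)·tanφ'] / Σ W_i sinα_i, with Δl_i = b_i / cosα_i.
Slice 1: Δl = 3.1/cos(-0.4°) = 3.100 m; N'_1 = 84·cos(-0.4°) − 5·3.100 = 68.5; c'Δl = 16.43; W sinα = -0.6
Slice 2: Δl = 1.3/cos19.4° = 1.378 m; N'_2 = 70·cos19.4° − 12·1.378 = 49.5; c'Δl = 7.30; W sinα = 23.3
Slice 3: Δl = 3.2/cos42.7° = 4.354 m; N'_3 = 131·cos42.7° − 5·4.354 = 74.5; c'Δl = 23.08; W sinα = 88.8
Σc'Δl = 46.8 kN/m; ΣN' = 192.5 kN/m; ΣW sinα = 111.5 kN/m
Resisting = 46.8 + 192.5·tan32.4° = 46.8 + 122.2 = 169.0 kN/m
FS = 169.0 / 111.5 = 1.515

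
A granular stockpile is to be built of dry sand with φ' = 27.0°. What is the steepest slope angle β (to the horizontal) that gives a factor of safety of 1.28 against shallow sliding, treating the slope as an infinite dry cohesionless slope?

For an infinite dry cohesionless slope FS = tanφ'/tanβ, so tanβ = tanφ' / FS.
tanβ = tan27.0° / 1.28 = 0.5095 / 1.28 = 0.3981
β = arctan(0.3981) = 21.71°

β = 21.7°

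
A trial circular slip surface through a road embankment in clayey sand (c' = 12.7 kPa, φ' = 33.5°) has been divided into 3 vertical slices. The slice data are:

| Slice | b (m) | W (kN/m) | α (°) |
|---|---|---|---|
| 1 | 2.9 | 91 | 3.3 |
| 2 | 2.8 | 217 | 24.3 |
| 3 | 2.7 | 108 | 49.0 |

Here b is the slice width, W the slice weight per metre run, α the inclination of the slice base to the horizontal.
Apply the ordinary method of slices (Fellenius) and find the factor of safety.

FS = 2.08

Ordinary method of slices: FS = Σ[c'·Δl_i + (W_i cosα_i)·tanφ'] / Σ W_i sinα_i, with Δl_i = b_i / cosα_i.
Slice 1: Δl = 2.9/cos3.3° = 2.905 m; N'_1 = 91·cos3.3° = 90.8; c'Δl = 36.89; W sinα = 5.2
Slice 2: Δl = 2.8/cos24.3° = 3.072 m; N'_2 = 217·cos24.3° = 197.8; c'Δl = 39.02; W sinα = 89.3
Slice 3: Δl = 2.7/cos49.0° = 4.115 m; N'_3 = 108·cos49.0° = 70.9; c'Δl = 52.27; W sinα = 81.5
Σc'Δl = 128.2 kN/m; ΣN' = 359.5 kN/m; ΣW sinα = 176.0 kN/m
Resisting = 128.2 + 359.5·tan33.5° = 128.2 + 237.9 = 366.1 kN/m
FS = 366.1 / 176.0 = 2.080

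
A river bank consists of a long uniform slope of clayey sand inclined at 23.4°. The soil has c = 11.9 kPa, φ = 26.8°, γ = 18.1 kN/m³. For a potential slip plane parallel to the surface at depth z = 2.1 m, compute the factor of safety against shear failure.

For an infinite slope with a slip plane parallel to the surface (no pore pressure): FS = [c + γz cos²β tanφ] / [γz sinβ cosβ].
γz = 18.1·2.1 = 38.01 kN/m²
Numerator = 11.9 + 38.01·cos²23.4°·tan26.8° = 11.9 + 38.01·0.8423·0.5051 = 28.072 kPa
Denominator = 38.01·sin23.4°·cos23.4° = 38.01·0.3971·0.9178 = 13.854 kPa
FS = 28.072 / 13.854 = 2.026

FS = 2.03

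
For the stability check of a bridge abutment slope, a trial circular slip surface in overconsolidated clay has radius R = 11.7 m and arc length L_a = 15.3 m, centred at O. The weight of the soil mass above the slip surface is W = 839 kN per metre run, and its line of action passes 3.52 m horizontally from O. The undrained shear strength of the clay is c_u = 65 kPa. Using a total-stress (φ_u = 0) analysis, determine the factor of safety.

FS = 3.94

Taking moments about the centre O, the resisting moment is provided by the undrained shear strength acting along the arc:
M_R = c_u·L_a·R = 65·15.30·11.7 = 11635.6 kN·m/m
M_D = W·d = 839·3.52 = 2953.3 kN·m/m
FS = M_R / M_D = 11635.6 / 2953.3 = 3.940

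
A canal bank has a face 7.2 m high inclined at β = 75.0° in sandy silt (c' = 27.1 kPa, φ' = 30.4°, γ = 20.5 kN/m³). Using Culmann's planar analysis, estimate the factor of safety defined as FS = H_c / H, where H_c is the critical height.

H_c = (4c'/γ) · sinβ cosφ' / [1 − cos(β − φ')]
    = (4·27.1/20.5) · sin75.0°·cos30.4° / [1 − cos44.6°]
    = 5.288 · 0.8331 / 0.2880 = 15.30 m
FS = H_c / H = 15.30 / 7.2 = 2.125

FS = 2.12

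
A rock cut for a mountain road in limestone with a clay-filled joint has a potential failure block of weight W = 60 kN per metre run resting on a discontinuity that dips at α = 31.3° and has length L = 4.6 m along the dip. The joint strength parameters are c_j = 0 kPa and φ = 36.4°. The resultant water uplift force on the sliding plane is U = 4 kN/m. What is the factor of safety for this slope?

FS = 1.12

Resolving the block weight along and normal to the plane and applying the Mohr–Coulomb strength on the joint:
N' = W cosα − U = 60·cos31.3° − 4 = 47.3 kN/m
Driving force T = W sinα = 60·sin31.3° = 31.2 kN/m
Resisting force R = c_j·L + N'·tanφ = 0·4.6 + 47.3·tan36.4° = 0.0 + 34.8 = 34.8 kN/m
FS = R / T = 34.8 / 31.2 = 1.118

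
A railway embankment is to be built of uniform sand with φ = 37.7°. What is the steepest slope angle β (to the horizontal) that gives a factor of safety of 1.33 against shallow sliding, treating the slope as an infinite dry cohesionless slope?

β = 30.2°

For an infinite dry cohesionless slope FS = tanφ/tanβ, so tanβ = tanφ / FS.
tanβ = tan37.7° / 1.33 = 0.7729 / 1.33 = 0.5811
β = arctan(0.5811) = 30.16°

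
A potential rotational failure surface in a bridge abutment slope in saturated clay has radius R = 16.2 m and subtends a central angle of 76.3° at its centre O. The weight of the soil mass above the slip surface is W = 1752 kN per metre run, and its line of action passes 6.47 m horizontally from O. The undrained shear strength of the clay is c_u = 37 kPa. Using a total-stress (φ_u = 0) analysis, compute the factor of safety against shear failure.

FS = 1.14

Taking moments about the centre O, the resisting moment is provided by the undrained shear strength acting along the arc:
Arc length L_a = R·θ = 16.2·(76.3°·π/180) = 16.2·1.3317 = 21.57 m
M_R = c_u·L_a·R = 37·21.57·16.2 = 12931.0 kN·m/m
M_D = W·d = 1752·6.47 = 11335.4 kN·m/m
FS = M_R / M_D = 12931.0 / 11335.4 = 1.141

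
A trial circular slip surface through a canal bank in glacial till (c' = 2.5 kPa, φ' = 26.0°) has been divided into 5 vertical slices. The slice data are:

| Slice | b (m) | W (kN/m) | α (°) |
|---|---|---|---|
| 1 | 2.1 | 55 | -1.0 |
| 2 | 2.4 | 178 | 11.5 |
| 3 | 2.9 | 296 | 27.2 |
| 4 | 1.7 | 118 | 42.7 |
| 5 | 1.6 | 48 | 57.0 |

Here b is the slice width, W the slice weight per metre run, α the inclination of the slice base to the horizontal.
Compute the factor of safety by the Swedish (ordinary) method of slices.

Ordinary method of slices: FS = Σ[c'·Δl_i + (W_i cosα_i)·tanφ'] / Σ W_i sinα_i, with Δl_i = b_i / cosα_i.
Slice 1: Δl = 2.1/cos(-1.0°) = 2.100 m; N'_1 = 55·cos(-1.0°) = 55.0; c'Δl = 5.25; W sinα = -1.0
Slice 2: Δl = 2.4/cos11.5° = 2.449 m; N'_2 = 178·cos11.5° = 174.4; c'Δl = 6.12; W sinα = 35.5
Slice 3: Δl = 2.9/cos27.2° = 3.261 m; N'_3 = 296·cos27.2° = 263.3; c'Δl = 8.15; W sinα = 135.3
Slice 4: Δl = 1.7/cos42.7° = 2.313 m; N'_4 = 118·cos42.7° = 86.7; c'Δl = 5.78; W sinα = 80.0
Slice 5: Δl = 1.6/cos57.0° = 2.938 m; N'_5 = 48·cos57.0° = 26.1; c'Δl = 7.34; W sinα = 40.3
Σc'Δl = 32.7 kN/m; ΣN' = 605.5 kN/m; ΣW sinα = 290.1 kN/m
Resisting = 32.7 + 605.5·tan26.0° = 32.7 + 295.3 = 328.0 kN/m
FS = 328.0 / 290.1 = 1.131

FS = 1.13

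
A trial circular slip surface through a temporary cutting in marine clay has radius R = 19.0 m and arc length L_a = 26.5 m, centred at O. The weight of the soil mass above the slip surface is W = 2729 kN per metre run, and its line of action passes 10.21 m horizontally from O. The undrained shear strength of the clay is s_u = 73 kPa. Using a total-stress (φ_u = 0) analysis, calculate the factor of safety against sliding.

FS = 1.32

Taking moments about the centre O, the resisting moment is provided by the undrained shear strength acting along the arc:
M_R = s_u·L_a·R = 73·26.50·19.0 = 36755.5 kN·m/m
M_D = W·d = 2729·10.21 = 27863.1 kN·m/m
FS = M_R / M_D = 36755.5 / 27863.1 = 1.319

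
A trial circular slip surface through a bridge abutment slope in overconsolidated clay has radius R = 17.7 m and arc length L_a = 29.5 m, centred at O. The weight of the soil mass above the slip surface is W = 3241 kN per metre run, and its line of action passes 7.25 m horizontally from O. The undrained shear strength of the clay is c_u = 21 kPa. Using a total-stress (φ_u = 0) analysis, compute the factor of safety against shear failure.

FS = 0.47

Taking moments about the centre O, the resisting moment is provided by the undrained shear strength acting along the arc:
M_R = c_u·L_a·R = 21·29.50·17.7 = 10965.1 kN·m/m
M_D = W·d = 3241·7.25 = 23497.2 kN·m/m
FS = M_R / M_D = 10965.1 / 23497.2 = 0.467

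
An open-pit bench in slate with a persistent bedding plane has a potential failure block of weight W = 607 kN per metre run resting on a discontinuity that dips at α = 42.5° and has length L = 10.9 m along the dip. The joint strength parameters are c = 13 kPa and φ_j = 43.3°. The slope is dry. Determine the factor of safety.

Resolving the block weight along and normal to the plane and applying the Mohr–Coulomb strength on the joint:
N' = W cosα = 607·cos42.5° = 447.5 kN/m
Driving force T = W sinα = 607·sin42.5° = 410.1 kN/m
Resisting force R = c·L + N'·tanφ_j = 13·10.9 + 447.5·tan43.3° = 141.7 + 421.7 = 563.4 kN/m
FS = R / T = 563.4 / 410.1 = 1.374

FS = 1.37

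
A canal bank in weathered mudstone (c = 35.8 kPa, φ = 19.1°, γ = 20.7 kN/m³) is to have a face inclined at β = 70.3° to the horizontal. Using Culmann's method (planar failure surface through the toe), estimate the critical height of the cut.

Culmann's analysis gives the critical failure plane at α_cr = (β + φ)/2 = (70.3 + 19.1)/2 = 44.7°, and the critical height
H_c = (4c/γ) · sinβ cosφ / [1 − cos(β − φ)]
    = (4·35.8/20.7) · sin70.3°·cos19.1° / [1 − cos(51.2°)]
    = 6.918 · 0.9415·0.9449 / [1 − 0.6266]
    = 6.918 · 0.8896 / 0.3734
    = 16.48 m

H_c = 16.48 m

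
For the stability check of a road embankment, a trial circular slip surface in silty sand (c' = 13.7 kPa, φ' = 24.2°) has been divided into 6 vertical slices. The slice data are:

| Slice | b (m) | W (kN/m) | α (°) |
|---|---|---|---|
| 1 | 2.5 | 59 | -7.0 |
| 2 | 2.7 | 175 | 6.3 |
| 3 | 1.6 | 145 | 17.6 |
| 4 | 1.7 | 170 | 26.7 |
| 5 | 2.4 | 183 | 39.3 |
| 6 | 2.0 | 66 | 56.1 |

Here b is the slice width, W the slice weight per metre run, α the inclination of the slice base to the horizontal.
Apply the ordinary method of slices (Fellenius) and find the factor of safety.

FS = 1.74

Ordinary method of slices: FS = Σ[c'·Δl_i + (W_i cosα_i)·tanφ'] / Σ W_i sinα_i, with Δl_i = b_i / cosα_i.
Slice 1: Δl = 2.5/cos(-7.0°) = 2.519 m; N'_1 = 59·cos(-7.0°) = 58.6; c'Δl = 34.51; W sinα = -7.2
Slice 2: Δl = 2.7/cos6.3° = 2.716 m; N'_2 = 175·cos6.3° = 173.9; c'Δl = 37.21; W sinα = 19.2
Slice 3: Δl = 1.6/cos17.6° = 1.679 m; N'_3 = 145·cos17.6° = 138.2; c'Δl = 23.00; W sinα = 43.8
Slice 4: Δl = 1.7/cos26.7° = 1.903 m; N'_4 = 170·cos26.7° = 151.9; c'Δl = 26.07; W sinα = 76.4
Slice 5: Δl = 2.4/cos39.3° = 3.101 m; N'_5 = 183·cos39.3° = 141.6; c'Δl = 42.49; W sinα = 115.9
Slice 6: Δl = 2.0/cos56.1° = 3.586 m; N'_6 = 66·cos56.1° = 36.8; c'Δl = 49.13; W sinα = 54.8
Σc'Δl = 212.4 kN/m; ΣN' = 701.0 kN/m; ΣW sinα = 302.9 kN/m
Resisting = 212.4 + 701.0·tan24.2° = 212.4 + 315.0 = 527.5 kN/m
FS = 527.5 / 302.9 = 1.741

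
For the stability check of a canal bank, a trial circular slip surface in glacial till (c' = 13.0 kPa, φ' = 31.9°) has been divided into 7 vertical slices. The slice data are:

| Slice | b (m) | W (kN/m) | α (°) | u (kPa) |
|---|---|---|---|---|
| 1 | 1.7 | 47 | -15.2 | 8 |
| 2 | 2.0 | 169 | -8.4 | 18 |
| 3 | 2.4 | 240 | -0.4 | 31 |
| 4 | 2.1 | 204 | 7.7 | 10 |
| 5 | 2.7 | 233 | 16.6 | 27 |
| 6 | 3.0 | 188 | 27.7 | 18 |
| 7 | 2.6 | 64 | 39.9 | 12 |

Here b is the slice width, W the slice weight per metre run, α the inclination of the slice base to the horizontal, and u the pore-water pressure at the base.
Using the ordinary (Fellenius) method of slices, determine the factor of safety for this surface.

Ordinary method of slices: FS = Σ[c'·Δl_i + (W_i cosα_i − u_i·Δl_i)·tanφ'] / Σ W_i sinα_i, with Δl_i = b_i / cosα_i.
Slice 1: Δl = 1.7/cos(-15.2°) = 1.762 m; N'_1 = 47·cos(-15.2°) − 8·1.762 = 31.3; c'Δl = 22.90; W sinα = -12.3
Slice 2: Δl = 2.0/cos(-8.4°) = 2.022 m; N'_2 = 169·cos(-8.4°) − 18·2.022 = 130.8; c'Δl = 26.28; W sinα = -24.7
Slice 3: Δl = 2.4/cos(-0.4°) = 2.400 m; N'_3 = 240·cos(-0.4°) − 31·2.400 = 165.6; c'Δl = 31.20; W sinα = -1.7
Slice 4: Δl = 2.1/cos7.7° = 2.119 m; N'_4 = 204·cos7.7° − 10·2.119 = 181.0; c'Δl = 27.55; W sinα = 27.3
Slice 5: Δl = 2.7/cos16.6° = 2.817 m; N'_5 = 233·cos16.6° − 27·2.817 = 147.2; c'Δl = 36.63; W sinα = 66.6
Slice 6: Δl = 3.0/cos27.7° = 3.388 m; N'_6 = 188·cos27.7° − 18·3.388 = 105.5; c'Δl = 44.05; W sinα = 87.4
Slice 7: Δl = 2.6/cos39.9° = 3.389 m; N'_7 = 64·cos39.9° − 12·3.389 = 8.4; c'Δl = 44.06; W sinα = 41.1
Σc'Δl = 232.7 kN/m; ΣN' = 769.7 kN/m; ΣW sinα = 183.7 kN/m
Resisting = 232.7 + 769.7·tan31.9° = 232.7 + 479.1 = 711.8 kN/m
FS = 711.8 / 183.7 = 3.876

FS = 3.88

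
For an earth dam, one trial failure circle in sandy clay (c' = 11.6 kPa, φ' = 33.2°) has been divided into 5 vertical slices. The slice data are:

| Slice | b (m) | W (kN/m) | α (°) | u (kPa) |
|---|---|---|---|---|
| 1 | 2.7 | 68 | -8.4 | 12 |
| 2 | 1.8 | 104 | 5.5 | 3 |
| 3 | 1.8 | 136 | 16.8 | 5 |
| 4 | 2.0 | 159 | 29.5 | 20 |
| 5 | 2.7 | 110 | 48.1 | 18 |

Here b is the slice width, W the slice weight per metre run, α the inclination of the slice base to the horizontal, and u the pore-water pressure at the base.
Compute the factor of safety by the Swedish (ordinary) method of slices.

FS = 1.88

Ordinary method of slices: FS = Σ[c'·Δl_i + (W_i cosα_i − u_i·Δl_i)·tanφ'] / Σ W_i sinα_i, with Δl_i = b_i / cosα_i.
Slice 1: Δl = 2.7/cos(-8.4°) = 2.729 m; N'_1 = 68·cos(-8.4°) − 12·2.729 = 34.5; c'Δl = 31.66; W sinα = -9.9
Slice 2: Δl = 1.8/cos5.5° = 1.808 m; N'_2 = 104·cos5.5° − 3·1.808 = 98.1; c'Δl = 20.98; W sinα = 10.0
Slice 3: Δl = 1.8/cos16.8° = 1.880 m; N'_3 = 136·cos16.8° − 5·1.880 = 120.8; c'Δl = 21.81; W sinα = 39.3
Slice 4: Δl = 2.0/cos29.5° = 2.298 m; N'_4 = 159·cos29.5° − 20·2.298 = 92.4; c'Δl = 26.66; W sinα = 78.3
Slice 5: Δl = 2.7/cos48.1° = 4.043 m; N'_5 = 110·cos48.1° − 18·4.043 = 0.7; c'Δl = 46.90; W sinα = 81.9
Σc'Δl = 148.0 kN/m; ΣN' = 346.5 kN/m; ΣW sinα = 199.5 kN/m
Resisting = 148.0 + 346.5·tan33.2° = 148.0 + 226.8 = 374.8 kN/m
FS = 374.8 / 199.5 = 1.878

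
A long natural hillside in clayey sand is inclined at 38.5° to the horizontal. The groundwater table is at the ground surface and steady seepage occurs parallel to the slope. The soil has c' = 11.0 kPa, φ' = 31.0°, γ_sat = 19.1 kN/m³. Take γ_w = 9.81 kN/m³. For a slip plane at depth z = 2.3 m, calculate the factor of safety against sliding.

FS = 0.88

With seepage parallel to the slope and the water table at the surface, the effective normal stress on the slip plane uses the buoyant unit weight γ' = γ_sat − γ_w while the driving shear stress uses γ_sat:
FS = [c' + γ' z cos²β tanφ'] / [γ_sat z sinβ cosβ]
γ' = 19.1 − 9.81 = 9.29 kN/m³
Numerator = 11.0 + 9.29·2.3·cos²38.5°·tan31.0° = 11.0 + 9.29·2.3·0.6125·0.6009 = 18.863 kPa
Denominator = 19.1·2.3·sin38.5°·cos38.5° = 19.1·2.3·0.6225·0.7826 = 21.402 kPa
FS = 18.863 / 21.402 = 0.881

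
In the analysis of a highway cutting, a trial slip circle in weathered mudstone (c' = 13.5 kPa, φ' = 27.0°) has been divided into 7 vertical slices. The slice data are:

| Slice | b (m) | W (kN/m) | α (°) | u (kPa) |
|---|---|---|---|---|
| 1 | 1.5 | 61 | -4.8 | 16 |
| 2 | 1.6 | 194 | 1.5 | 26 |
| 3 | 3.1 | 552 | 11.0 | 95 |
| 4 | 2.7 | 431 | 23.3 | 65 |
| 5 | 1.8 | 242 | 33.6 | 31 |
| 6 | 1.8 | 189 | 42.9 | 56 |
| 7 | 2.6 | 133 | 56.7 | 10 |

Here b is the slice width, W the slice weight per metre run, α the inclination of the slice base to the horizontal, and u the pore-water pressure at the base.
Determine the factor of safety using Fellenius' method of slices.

Ordinary method of slices: FS = Σ[c'·Δl_i + (W_i cosα_i − u_i·Δl_i)·tanφ'] / Σ W_i sinα_i, with Δl_i = b_i / cosα_i.
Slice 1: Δl = 1.5/cos(-4.8°) = 1.505 m; N'_1 = 61·cos(-4.8°) − 16·1.505 = 36.7; c'Δl = 20.32; W sinα = -5.1
Slice 2: Δl = 1.6/cos1.5° = 1.601 m; N'_2 = 194·cos1.5° − 26·1.601 = 152.3; c'Δl = 21.61; W sinα = 5.1
Slice 3: Δl = 3.1/cos11.0° = 3.158 m; N'_3 = 552·cos11.0° − 95·3.158 = 241.8; c'Δl = 42.63; W sinα = 105.3
Slice 4: Δl = 2.7/cos23.3° = 2.940 m; N'_4 = 431·cos23.3° − 65·2.940 = 204.8; c'Δl = 39.69; W sinα = 170.5
Slice 5: Δl = 1.8/cos33.6° = 2.161 m; N'_5 = 242·cos33.6° − 31·2.161 = 134.6; c'Δl = 29.17; W sinα = 133.9
Slice 6: Δl = 1.8/cos42.9° = 2.457 m; N'_6 = 189·cos42.9° − 56·2.457 = 0.8; c'Δl = 33.17; W sinα = 128.7
Slice 7: Δl = 2.6/cos56.7° = 4.736 m; N'_7 = 133·cos56.7° − 10·4.736 = 25.7; c'Δl = 63.93; W sinα = 111.2
Σc'Δl = 250.5 kN/m; ΣN' = 796.7 kN/m; ΣW sinα = 649.5 kN/m
Resisting = 250.5 + 796.7·tan27.0° = 250.5 + 405.9 = 656.5 kN/m
FS = 656.5 / 649.5 = 1.011

FS = 1.01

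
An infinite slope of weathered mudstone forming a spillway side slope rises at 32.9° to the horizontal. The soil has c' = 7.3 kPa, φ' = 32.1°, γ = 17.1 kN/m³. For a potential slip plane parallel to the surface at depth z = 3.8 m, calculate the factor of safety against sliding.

FS = 1.22

For an infinite slope with a slip plane parallel to the surface (no pore pressure): FS = [c' + γz cos²β tanφ'] / [γz sinβ cosβ].
γz = 17.1·3.8 = 64.98 kN/m²
Numerator = 7.3 + 64.98·cos²32.9°·tan32.1° = 7.3 + 64.98·0.7050·0.6273 = 36.036 kPa
Denominator = 64.98·sin32.9°·cos32.9° = 64.98·0.5432·0.8396 = 29.635 kPa
FS = 36.036 / 29.635 = 1.216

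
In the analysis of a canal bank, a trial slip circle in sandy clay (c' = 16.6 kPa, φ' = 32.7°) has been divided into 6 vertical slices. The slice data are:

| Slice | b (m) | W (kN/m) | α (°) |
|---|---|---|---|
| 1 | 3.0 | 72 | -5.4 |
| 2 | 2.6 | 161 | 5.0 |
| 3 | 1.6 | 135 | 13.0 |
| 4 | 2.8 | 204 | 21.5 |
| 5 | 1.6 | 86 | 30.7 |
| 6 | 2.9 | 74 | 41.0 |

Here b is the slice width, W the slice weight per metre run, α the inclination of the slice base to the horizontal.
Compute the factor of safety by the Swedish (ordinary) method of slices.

Ordinary method of slices: FS = Σ[c'·Δl_i + (W_i cosα_i)·tanφ'] / Σ W_i sinα_i, with Δl_i = b_i / cosα_i.
Slice 1: Δl = 3.0/cos(-5.4°) = 3.013 m; N'_1 = 72·cos(-5.4°) = 71.7; c'Δl = 50.02; W sinα = -6.8
Slice 2: Δl = 2.6/cos5.0° = 2.610 m; N'_2 = 161·cos5.0° = 160.4; c'Δl = 43.32; W sinα = 14.0
Slice 3: Δl = 1.6/cos13.0° = 1.642 m; N'_3 = 135·cos13.0° = 131.5; c'Δl = 27.26; W sinα = 30.4
Slice 4: Δl = 2.8/cos21.5° = 3.009 m; N'_4 = 204·cos21.5° = 189.8; c'Δl = 49.96; W sinα = 74.8
Slice 5: Δl = 1.6/cos30.7° = 1.861 m; N'_5 = 86·cos30.7° = 73.9; c'Δl = 30.89; W sinα = 43.9
Slice 6: Δl = 2.9/cos41.0° = 3.843 m; N'_6 = 74·cos41.0° = 55.8; c'Δl = 63.79; W sinα = 48.5
Σc'Δl = 265.2 kN/m; ΣN' = 683.2 kN/m; ΣW sinα = 204.8 kN/m
Resisting = 265.2 + 683.2·tan32.7° = 265.2 + 438.6 = 703.8 kN/m
FS = 703.8 / 204.8 = 3.436

FS = 3.44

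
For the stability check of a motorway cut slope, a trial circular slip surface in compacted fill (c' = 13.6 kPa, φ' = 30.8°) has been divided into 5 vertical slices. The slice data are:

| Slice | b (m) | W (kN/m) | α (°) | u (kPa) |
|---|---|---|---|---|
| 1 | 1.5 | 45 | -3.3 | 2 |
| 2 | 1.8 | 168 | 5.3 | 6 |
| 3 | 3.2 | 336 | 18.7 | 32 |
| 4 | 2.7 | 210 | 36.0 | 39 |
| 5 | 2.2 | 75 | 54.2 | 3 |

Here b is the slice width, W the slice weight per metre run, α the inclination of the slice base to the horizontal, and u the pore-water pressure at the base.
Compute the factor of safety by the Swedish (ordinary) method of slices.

Ordinary method of slices: FS = Σ[c'·Δl_i + (W_i cosα_i − u_i·Δl_i)·tanφ'] / Σ W_i sinα_i, with Δl_i = b_i / cosα_i.
Slice 1: Δl = 1.5/cos(-3.3°) = 1.502 m; N'_1 = 45·cos(-3.3°) − 2·1.502 = 41.9; c'Δl = 20.43; W sinα = -2.6
Slice 2: Δl = 1.8/cos5.3° = 1.808 m; N'_2 = 168·cos5.3° − 6·1.808 = 156.4; c'Δl = 24.59; W sinα = 15.5
Slice 3: Δl = 3.2/cos18.7° = 3.378 m; N'_3 = 336·cos18.7° − 32·3.378 = 210.2; c'Δl = 45.95; W sinα = 107.7
Slice 4: Δl = 2.7/cos36.0° = 3.337 m; N'_4 = 210·cos36.0° − 39·3.337 = 39.7; c'Δl = 45.39; W sinα = 123.4
Slice 5: Δl = 2.2/cos54.2° = 3.761 m; N'_5 = 75·cos54.2° − 3·3.761 = 32.6; c'Δl = 51.15; W sinα = 60.8
Σc'Δl = 187.5 kN/m; ΣN' = 480.8 kN/m; ΣW sinα = 304.9 kN/m
Resisting = 187.5 + 480.8·tan30.8° = 187.5 + 286.6 = 474.1 kN/m
FS = 474.1 / 304.9 = 1.555

FS = 1.55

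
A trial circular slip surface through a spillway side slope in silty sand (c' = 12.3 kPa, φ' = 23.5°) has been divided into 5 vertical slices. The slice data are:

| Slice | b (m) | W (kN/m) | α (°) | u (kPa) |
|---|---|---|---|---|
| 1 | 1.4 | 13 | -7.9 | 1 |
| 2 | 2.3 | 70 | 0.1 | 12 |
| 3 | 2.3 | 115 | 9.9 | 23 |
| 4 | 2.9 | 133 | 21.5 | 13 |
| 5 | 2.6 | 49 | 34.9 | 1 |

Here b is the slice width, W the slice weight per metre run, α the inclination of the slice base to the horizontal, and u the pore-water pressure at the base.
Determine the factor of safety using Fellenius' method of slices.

FS = 2.67

Ordinary method of slices: FS = Σ[c'·Δl_i + (W_i cosα_i − u_i·Δl_i)·tanφ'] / Σ W_i sinα_i, with Δl_i = b_i / cosα_i.
Slice 1: Δl = 1.4/cos(-7.9°) = 1.413 m; N'_1 = 13·cos(-7.9°) − 1·1.413 = 11.5; c'Δl = 17.38; W sinα = -1.8
Slice 2: Δl = 2.3/cos0.1° = 2.300 m; N'_2 = 70·cos0.1° − 12·2.300 = 42.4; c'Δl = 28.29; W sinα = 0.1
Slice 3: Δl = 2.3/cos9.9° = 2.335 m; N'_3 = 115·cos9.9° − 23·2.335 = 59.6; c'Δl = 28.72; W sinα = 19.8
Slice 4: Δl = 2.9/cos21.5° = 3.117 m; N'_4 = 133·cos21.5° − 13·3.117 = 83.2; c'Δl = 38.34; W sinα = 48.7
Slice 5: Δl = 2.6/cos34.9° = 3.170 m; N'_5 = 49·cos34.9° − 1·3.170 = 37.0; c'Δl = 38.99; W sinα = 28.0
Σc'Δl = 151.7 kN/m; ΣN' = 233.7 kN/m; ΣW sinα = 94.9 kN/m
Resisting = 151.7 + 233.7·tan23.5° = 151.7 + 101.6 = 253.3 kN/m
FS = 253.3 / 94.9 = 2.670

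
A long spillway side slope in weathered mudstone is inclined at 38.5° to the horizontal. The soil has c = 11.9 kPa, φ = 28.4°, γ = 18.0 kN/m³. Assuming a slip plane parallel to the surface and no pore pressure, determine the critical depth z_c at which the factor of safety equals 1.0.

z_c = 4.24 m

Setting FS = 1.00 in FS = [c + γz cos²β tanφ] / [γz sinβ cosβ] and solving for z:
z = c / [γ cosβ (FS·sinβ − cosβ·tanφ)]
  = 11.9 / [18.0·cos38.5°·(1.00·sin38.5° − cos38.5°·tan28.4°)]
  = 11.9 / [18.0·0.7826·(1.00·0.6225 − 0.7826·0.5407)]
  = 11.9 / 2.8084 = 4.237 m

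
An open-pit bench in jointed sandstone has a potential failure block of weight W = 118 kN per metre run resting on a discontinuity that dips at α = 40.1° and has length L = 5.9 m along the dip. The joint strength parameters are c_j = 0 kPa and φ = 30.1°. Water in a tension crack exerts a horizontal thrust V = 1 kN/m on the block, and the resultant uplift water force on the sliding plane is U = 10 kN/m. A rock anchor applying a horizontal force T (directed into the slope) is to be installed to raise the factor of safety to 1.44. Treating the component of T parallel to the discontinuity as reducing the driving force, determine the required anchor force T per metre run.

Resolving forces along and normal to the sliding plane, with the horizontal anchor force T adding T·sinα to the effective normal force and T·cosα acting up the plane against the driving force:
FS = [c_jL + (W cosα − U − V sinα + T sinα) tanφ] / [W sinα + V cosα − T cosα]
Without the anchor: N' = 79.6 kN/m, driving T_d = 76.8 kN/m, resisting R = 0·5.9 + 79.6·tan30.1° = 46.2 kN/m, FS = 0.60.
Setting FS = 1.44 and solving for T:
1.44·(76.8 − T cos40.1°) = 46.2 + T sin40.1°·tan30.1°
T·(sin40.1°·tan30.1° + 1.44·cos40.1°) = 1.44·76.8 − 46.2
T·(0.6441·0.5797 + 1.44·0.7649) = 110.6 − 46.2 = 64.4
T·1.4749 = 64.4
T = 43.7 kN/m

T = 44 kN/m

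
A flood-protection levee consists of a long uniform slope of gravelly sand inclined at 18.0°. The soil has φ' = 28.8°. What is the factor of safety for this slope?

FS = 1.69

For a dry cohesionless infinite slope the factor of safety is FS = tanφ' / tanβ.
FS = tan28.8° / tan18.0° = 0.5498 / 0.3249 = 1.692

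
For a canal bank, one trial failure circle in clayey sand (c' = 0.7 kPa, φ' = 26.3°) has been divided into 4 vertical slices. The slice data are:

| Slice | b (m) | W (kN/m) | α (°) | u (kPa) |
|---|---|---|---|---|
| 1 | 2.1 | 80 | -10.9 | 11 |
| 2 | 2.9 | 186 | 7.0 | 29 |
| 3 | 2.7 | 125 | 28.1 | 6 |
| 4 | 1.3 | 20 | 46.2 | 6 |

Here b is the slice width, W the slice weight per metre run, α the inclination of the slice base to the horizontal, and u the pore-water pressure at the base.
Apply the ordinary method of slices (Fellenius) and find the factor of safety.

Ordinary method of slices: FS = Σ[c'·Δl_i + (W_i cosα_i − u_i·Δl_i)·tanφ'] / Σ W_i sinα_i, with Δl_i = b_i / cosα_i.
Slice 1: Δl = 2.1/cos(-10.9°) = 2.139 m; N'_1 = 80·cos(-10.9°) − 11·2.139 = 55.0; c'Δl = 1.50; W sinα = -15.1
Slice 2: Δl = 2.9/cos7.0° = 2.922 m; N'_2 = 186·cos7.0° − 29·2.922 = 99.9; c'Δl = 2.05; W sinα = 22.7
Slice 3: Δl = 2.7/cos28.1° = 3.061 m; N'_3 = 125·cos28.1° − 6·3.061 = 91.9; c'Δl = 2.14; W sinα = 58.9
Slice 4: Δl = 1.3/cos46.2° = 1.878 m; N'_4 = 20·cos46.2° − 6·1.878 = 2.6; c'Δl = 1.31; W sinα = 14.4
Σc'Δl = 7.0 kN/m; ΣN' = 249.4 kN/m; ΣW sinα = 80.9 kN/m
Resisting = 7.0 + 249.4·tan26.3° = 7.0 + 123.3 = 130.3 kN/m
FS = 130.3 / 80.9 = 1.611

FS = 1.61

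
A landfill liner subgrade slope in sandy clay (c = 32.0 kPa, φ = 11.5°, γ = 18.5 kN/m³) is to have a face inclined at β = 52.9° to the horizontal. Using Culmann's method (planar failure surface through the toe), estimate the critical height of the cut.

H_c = 21.64 m

Culmann's analysis gives the critical failure plane at α_cr = (β + φ)/2 = (52.9 + 11.5)/2 = 32.2°, and the critical height
H_c = (4c/γ) · sinβ cosφ / [1 − cos(β − φ)]
    = (4·32.0/18.5) · sin52.9°·cos11.5° / [1 − cos(41.4°)]
    = 6.919 · 0.7976·0.9799 / [1 − 0.7501]
    = 6.919 · 0.7816 / 0.2499
    = 21.64 m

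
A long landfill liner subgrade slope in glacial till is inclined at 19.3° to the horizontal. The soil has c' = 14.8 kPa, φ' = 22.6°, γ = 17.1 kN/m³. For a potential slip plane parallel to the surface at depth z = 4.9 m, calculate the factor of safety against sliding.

For an infinite slope with a slip plane parallel to the surface (no pore pressure): FS = [c' + γz cos²β tanφ'] / [γz sinβ cosβ].
γz = 17.1·4.9 = 83.79 kN/m²
Numerator = 14.8 + 83.79·cos²19.3°·tan22.6° = 14.8 + 83.79·0.8908·0.4163 = 45.868 kPa
Denominator = 83.79·sin19.3°·cos19.3° = 83.79·0.3305·0.9438 = 26.137 kPa
FS = 45.868 / 26.137 = 1.755

FS = 1.75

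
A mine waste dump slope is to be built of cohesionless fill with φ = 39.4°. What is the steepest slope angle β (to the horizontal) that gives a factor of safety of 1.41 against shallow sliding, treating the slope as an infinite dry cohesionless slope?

For an infinite dry cohesionless slope FS = tanφ/tanβ, so tanβ = tanφ / FS.
tanβ = tan39.4° / 1.41 = 0.8214 / 1.41 = 0.5826
β = arctan(0.5826) = 30.22°

β = 30.2°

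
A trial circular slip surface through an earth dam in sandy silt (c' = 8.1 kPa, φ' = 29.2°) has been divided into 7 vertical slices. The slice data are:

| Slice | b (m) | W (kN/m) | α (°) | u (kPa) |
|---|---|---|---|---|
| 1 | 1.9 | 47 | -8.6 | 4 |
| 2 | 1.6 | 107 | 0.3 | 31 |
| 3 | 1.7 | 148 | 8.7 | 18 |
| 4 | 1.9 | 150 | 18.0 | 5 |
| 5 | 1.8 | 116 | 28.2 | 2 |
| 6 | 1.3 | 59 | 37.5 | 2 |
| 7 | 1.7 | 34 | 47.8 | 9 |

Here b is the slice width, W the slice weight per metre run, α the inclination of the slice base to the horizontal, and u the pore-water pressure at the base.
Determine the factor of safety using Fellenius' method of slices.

FS = 2.14

Ordinary method of slices: FS = Σ[c'·Δl_i + (W_i cosα_i − u_i·Δl_i)·tanφ'] / Σ W_i sinα_i, with Δl_i = b_i / cosα_i.
Slice 1: Δl = 1.9/cos(-8.6°) = 1.922 m; N'_1 = 47·cos(-8.6°) − 4·1.922 = 38.8; c'Δl = 15.57; W sinα = -7.0
Slice 2: Δl = 1.6/cos0.3° = 1.600 m; N'_2 = 107·cos0.3° − 31·1.600 = 57.4; c'Δl = 12.96; W sinα = 0.6
Slice 3: Δl = 1.7/cos8.7° = 1.720 m; N'_3 = 148·cos8.7° − 18·1.720 = 115.3; c'Δl = 13.93; W sinα = 22.4
Slice 4: Δl = 1.9/cos18.0° = 1.998 m; N'_4 = 150·cos18.0° − 5·1.998 = 132.7; c'Δl = 16.18; W sinα = 46.4
Slice 5: Δl = 1.8/cos28.2° = 2.042 m; N'_5 = 116·cos28.2° − 2·2.042 = 98.1; c'Δl = 16.54; W sinα = 54.8
Slice 6: Δl = 1.3/cos37.5° = 1.639 m; N'_6 = 59·cos37.5° − 2·1.639 = 43.5; c'Δl = 13.27; W sinα = 35.9
Slice 7: Δl = 1.7/cos47.8° = 2.531 m; N'_7 = 34·cos47.8° − 9·2.531 = 0.1; c'Δl = 20.50; W sinα = 25.2
Σc'Δl = 109.0 kN/m; ΣN' = 485.9 kN/m; ΣW sinα = 178.2 kN/m
Resisting = 109.0 + 485.9·tan29.2° = 109.0 + 271.6 = 380.5 kN/m
FS = 380.5 / 178.2 = 2.136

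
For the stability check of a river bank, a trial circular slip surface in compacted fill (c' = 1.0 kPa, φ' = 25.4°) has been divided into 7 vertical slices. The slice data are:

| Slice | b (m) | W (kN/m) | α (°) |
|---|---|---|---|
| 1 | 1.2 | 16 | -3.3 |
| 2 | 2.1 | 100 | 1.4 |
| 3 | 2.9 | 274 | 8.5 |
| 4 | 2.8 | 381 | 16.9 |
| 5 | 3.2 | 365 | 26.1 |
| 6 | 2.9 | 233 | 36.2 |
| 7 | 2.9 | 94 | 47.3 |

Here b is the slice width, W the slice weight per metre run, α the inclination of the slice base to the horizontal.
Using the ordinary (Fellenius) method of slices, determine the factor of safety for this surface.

Ordinary method of slices: FS = Σ[c'·Δl_i + (W_i cosα_i)·tanφ'] / Σ W_i sinα_i, with Δl_i = b_i / cosα_i.
Slice 1: Δl = 1.2/cos(-3.3°) = 1.202 m; N'_1 = 16·cos(-3.3°) = 16.0; c'Δl = 1.20; W sinα = -0.9
Slice 2: Δl = 2.1/cos1.4° = 2.101 m; N'_2 = 100·cos1.4° = 100.0; c'Δl = 2.10; W sinα = 2.4
Slice 3: Δl = 2.9/cos8.5° = 2.932 m; N'_3 = 274·cos8.5° = 271.0; c'Δl = 2.93; W sinα = 40.5
Slice 4: Δl = 2.8/cos16.9° = 2.926 m; N'_4 = 381·cos16.9° = 364.5; c'Δl = 2.93; W sinα = 110.8
Slice 5: Δl = 3.2/cos26.1° = 3.563 m; N'_5 = 365·cos26.1° = 327.8; c'Δl = 3.56; W sinα = 160.6
Slice 6: Δl = 2.9/cos36.2° = 3.594 m; N'_6 = 233·cos36.2° = 188.0; c'Δl = 3.59; W sinα = 137.6
Slice 7: Δl = 2.9/cos47.3° = 4.276 m; N'_7 = 94·cos47.3° = 63.7; c'Δl = 4.28; W sinα = 69.1
Σc'Δl = 20.6 kN/m; ΣN' = 1331.0 kN/m; ΣW sinα = 520.1 kN/m
Resisting = 20.6 + 1331.0·tan25.4° = 20.6 + 632.0 = 652.6 kN/m
FS = 652.6 / 520.1 = 1.255

FS = 1.25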